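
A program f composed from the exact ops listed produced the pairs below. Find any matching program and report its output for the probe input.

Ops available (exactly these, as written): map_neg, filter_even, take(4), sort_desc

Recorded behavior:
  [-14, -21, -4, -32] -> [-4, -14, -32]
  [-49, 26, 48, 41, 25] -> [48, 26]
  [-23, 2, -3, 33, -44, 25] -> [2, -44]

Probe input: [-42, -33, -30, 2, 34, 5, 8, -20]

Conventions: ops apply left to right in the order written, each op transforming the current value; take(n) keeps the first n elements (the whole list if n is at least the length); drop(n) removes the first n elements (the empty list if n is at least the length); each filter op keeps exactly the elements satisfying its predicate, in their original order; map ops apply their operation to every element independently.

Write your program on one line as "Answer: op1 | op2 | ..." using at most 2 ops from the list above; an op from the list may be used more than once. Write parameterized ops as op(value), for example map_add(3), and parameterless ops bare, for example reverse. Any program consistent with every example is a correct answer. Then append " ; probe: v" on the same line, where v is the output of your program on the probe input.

sort_desc | filter_even ; probe: [34, 8, 2, -20, -30, -42]

Check, running the answer program on each example:
  [-14, -21, -4, -32] -> [-4, -14, -21, -32] -> [-4, -14, -32]
  [-49, 26, 48, 41, 25] -> [48, 41, 26, 25, -49] -> [48, 26]
  [-23, 2, -3, 33, -44, 25] -> [33, 25, 2, -3, -23, -44] -> [2, -44]
  probe: [-42, -33, -30, 2, 34, 5, 8, -20] -> [34, 8, 5, 2, -20, -30, -33, -42] -> [34, 8, 2, -20, -30, -42]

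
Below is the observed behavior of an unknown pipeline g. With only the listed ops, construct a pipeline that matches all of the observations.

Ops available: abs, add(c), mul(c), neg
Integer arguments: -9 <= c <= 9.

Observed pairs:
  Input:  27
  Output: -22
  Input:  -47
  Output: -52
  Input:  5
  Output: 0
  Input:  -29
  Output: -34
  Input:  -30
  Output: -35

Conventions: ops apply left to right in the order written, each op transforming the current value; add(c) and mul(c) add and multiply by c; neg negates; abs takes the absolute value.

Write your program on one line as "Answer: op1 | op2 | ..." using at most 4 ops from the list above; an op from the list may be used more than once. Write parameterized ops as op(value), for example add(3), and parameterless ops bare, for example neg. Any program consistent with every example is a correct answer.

add(-5) | neg | abs | neg

Check, running the answer program on each example:
  27 -> 22 -> -22 -> 22 -> -22
  -47 -> -52 -> 52 -> 52 -> -52
  5 -> 0 -> 0 -> 0 -> 0
  -29 -> -34 -> 34 -> 34 -> -34
  -30 -> -35 -> 35 -> 35 -> -35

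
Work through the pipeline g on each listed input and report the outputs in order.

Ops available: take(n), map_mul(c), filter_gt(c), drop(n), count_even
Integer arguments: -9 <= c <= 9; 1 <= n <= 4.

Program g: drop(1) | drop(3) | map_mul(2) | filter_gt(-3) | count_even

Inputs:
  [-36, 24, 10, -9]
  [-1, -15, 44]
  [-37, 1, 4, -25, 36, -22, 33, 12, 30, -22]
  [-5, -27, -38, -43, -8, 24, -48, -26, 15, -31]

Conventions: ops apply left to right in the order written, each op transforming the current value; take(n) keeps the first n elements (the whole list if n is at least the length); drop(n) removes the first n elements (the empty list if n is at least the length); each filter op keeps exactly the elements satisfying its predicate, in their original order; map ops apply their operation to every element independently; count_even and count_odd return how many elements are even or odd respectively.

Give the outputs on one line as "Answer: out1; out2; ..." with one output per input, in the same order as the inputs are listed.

Execution, op by op:
  [-36, 24, 10, -9] -> [24, 10, -9] -> [] -> [] -> [] -> 0
  [-1, -15, 44] -> [-15, 44] -> [] -> [] -> [] -> 0
  [-37, 1, 4, -25, 36, -22, 33, 12, 30, -22] -> [1, 4, -25, 36, -22, 33, 12, 30, -22] -> [36, -22, 33, 12, 30, -22] -> [72, -44, 66, 24, 60, -44] -> [72, 66, 24, 60] -> 4
  [-5, -27, -38, -43, -8, 24, -48, -26, 15, -31] -> [-27, -38, -43, -8, 24, -48, -26, 15, -31] -> [-8, 24, -48, -26, 15, -31] -> [-16, 48, -96, -52, 30, -62] -> [48, 30] -> 2

0; 0; 4; 2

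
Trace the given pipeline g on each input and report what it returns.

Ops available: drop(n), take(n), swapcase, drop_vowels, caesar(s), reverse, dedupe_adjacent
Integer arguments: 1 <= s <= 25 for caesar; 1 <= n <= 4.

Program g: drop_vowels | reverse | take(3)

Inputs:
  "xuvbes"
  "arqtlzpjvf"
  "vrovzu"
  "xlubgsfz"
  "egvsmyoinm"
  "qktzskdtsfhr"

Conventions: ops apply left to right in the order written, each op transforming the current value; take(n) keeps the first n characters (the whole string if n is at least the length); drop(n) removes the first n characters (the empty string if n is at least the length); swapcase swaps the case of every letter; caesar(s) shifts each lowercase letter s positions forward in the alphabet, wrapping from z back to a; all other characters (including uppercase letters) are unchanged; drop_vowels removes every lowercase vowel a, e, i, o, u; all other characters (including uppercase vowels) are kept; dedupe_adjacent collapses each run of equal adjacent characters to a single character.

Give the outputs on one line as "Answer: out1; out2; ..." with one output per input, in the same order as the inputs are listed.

Execution, op by op:
  "xuvbes" -> "xvbs" -> "sbvx" -> "sbv"
  "arqtlzpjvf" -> "rqtlzpjvf" -> "fvjpzltqr" -> "fvj"
  "vrovzu" -> "vrvz" -> "zvrv" -> "zvr"
  "xlubgsfz" -> "xlbgsfz" -> "zfsgblx" -> "zfs"
  "egvsmyoinm" -> "gvsmynm" -> "mnymsvg" -> "mny"
  "qktzskdtsfhr" -> "qktzskdtsfhr" -> "rhfstdksztkq" -> "rhf"

"sbv"; "fvj"; "zvr"; "zfs"; "mny"; "rhf"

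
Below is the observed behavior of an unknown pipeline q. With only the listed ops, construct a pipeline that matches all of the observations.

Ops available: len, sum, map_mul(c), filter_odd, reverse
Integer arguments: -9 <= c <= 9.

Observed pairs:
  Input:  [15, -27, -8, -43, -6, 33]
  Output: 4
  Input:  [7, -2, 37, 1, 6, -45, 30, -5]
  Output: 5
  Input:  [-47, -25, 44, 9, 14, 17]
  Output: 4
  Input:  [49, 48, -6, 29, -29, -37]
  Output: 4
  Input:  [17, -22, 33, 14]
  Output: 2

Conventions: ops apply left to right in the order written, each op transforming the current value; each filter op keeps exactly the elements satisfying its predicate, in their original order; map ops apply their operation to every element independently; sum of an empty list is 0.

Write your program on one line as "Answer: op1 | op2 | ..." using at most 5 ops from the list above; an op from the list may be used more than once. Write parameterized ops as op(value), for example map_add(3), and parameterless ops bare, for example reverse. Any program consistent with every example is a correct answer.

reverse | map_mul(3) | filter_odd | len

Check, running the answer program on each example:
  [15, -27, -8, -43, -6, 33] -> [33, -6, -43, -8, -27, 15] -> [99, -18, -129, -24, -81, 45] -> [99, -129, -81, 45] -> 4
  [7, -2, 37, 1, 6, -45, 30, -5] -> [-5, 30, -45, 6, 1, 37, -2, 7] -> [-15, 90, -135, 18, 3, 111, -6, 21] -> [-15, -135, 3, 111, 21] -> 5
  [-47, -25, 44, 9, 14, 17] -> [17, 14, 9, 44, -25, -47] -> [51, 42, 27, 132, -75, -141] -> [51, 27, -75, -141] -> 4
  [49, 48, -6, 29, -29, -37] -> [-37, -29, 29, -6, 48, 49] -> [-111, -87, 87, -18, 144, 147] -> [-111, -87, 87, 147] -> 4
  [17, -22, 33, 14] -> [14, 33, -22, 17] -> [42, 99, -66, 51] -> [99, 51] -> 2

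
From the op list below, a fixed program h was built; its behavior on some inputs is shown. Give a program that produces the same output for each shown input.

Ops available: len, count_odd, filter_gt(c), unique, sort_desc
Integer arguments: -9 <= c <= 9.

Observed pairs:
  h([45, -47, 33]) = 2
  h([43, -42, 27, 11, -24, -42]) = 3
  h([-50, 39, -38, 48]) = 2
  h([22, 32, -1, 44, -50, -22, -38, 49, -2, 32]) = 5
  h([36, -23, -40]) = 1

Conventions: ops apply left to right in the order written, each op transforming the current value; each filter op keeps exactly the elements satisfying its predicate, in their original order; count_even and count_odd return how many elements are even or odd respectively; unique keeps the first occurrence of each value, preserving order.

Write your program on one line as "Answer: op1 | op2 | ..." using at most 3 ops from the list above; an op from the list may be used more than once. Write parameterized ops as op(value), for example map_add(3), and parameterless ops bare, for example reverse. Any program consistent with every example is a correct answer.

sort_desc | filter_gt(1) | len

Check, running the answer program on each example:
  [45, -47, 33] -> [45, 33, -47] -> [45, 33] -> 2
  [43, -42, 27, 11, -24, -42] -> [43, 27, 11, -24, -42, -42] -> [43, 27, 11] -> 3
  [-50, 39, -38, 48] -> [48, 39, -38, -50] -> [48, 39] -> 2
  [22, 32, -1, 44, -50, -22, -38, 49, -2, 32] -> [49, 44, 32, 32, 22, -1, -2, -22, -38, -50] -> [49, 44, 32, 32, 22] -> 5
  [36, -23, -40] -> [36, -23, -40] -> [36] -> 1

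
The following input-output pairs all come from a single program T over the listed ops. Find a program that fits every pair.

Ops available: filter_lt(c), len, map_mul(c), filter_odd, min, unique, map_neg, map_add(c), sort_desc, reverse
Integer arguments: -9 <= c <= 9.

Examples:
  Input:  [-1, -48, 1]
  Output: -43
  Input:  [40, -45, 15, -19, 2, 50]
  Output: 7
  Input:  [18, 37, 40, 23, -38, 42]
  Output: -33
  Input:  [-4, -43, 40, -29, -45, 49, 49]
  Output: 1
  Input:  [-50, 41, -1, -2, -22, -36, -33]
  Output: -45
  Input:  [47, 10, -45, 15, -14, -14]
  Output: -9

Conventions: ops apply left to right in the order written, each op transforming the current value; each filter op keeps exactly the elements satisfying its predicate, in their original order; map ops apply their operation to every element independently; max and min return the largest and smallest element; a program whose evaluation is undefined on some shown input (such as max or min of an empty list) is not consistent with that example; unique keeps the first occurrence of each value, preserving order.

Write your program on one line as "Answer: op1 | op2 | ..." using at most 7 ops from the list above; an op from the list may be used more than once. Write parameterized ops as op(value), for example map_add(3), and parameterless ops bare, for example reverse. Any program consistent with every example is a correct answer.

filter_lt(7) | sort_desc | map_add(7) | map_add(-2) | filter_odd | min

Check, running the answer program on each example:
  [-1, -48, 1] -> [-1, -48, 1] -> [1, -1, -48] -> [8, 6, -41] -> [6, 4, -43] -> [-43] -> -43
  [40, -45, 15, -19, 2, 50] -> [-45, -19, 2] -> [2, -19, -45] -> [9, -12, -38] -> [7, -14, -40] -> [7] -> 7
  [18, 37, 40, 23, -38, 42] -> [-38] -> [-38] -> [-31] -> [-33] -> [-33] -> -33
  [-4, -43, 40, -29, -45, 49, 49] -> [-4, -43, -29, -45] -> [-4, -29, -43, -45] -> [3, -22, -36, -38] -> [1, -24, -38, -40] -> [1] -> 1
  [-50, 41, -1, -2, -22, -36, -33] -> [-50, -1, -2, -22, -36, -33] -> [-1, -2, -22, -33, -36, -50] -> [6, 5, -15, -26, -29, -43] -> [4, 3, -17, -28, -31, -45] -> [3, -17, -31, -45] -> -45
  [47, 10, -45, 15, -14, -14] -> [-45, -14, -14] -> [-14, -14, -45] -> [-7, -7, -38] -> [-9, -9, -40] -> [-9, -9] -> -9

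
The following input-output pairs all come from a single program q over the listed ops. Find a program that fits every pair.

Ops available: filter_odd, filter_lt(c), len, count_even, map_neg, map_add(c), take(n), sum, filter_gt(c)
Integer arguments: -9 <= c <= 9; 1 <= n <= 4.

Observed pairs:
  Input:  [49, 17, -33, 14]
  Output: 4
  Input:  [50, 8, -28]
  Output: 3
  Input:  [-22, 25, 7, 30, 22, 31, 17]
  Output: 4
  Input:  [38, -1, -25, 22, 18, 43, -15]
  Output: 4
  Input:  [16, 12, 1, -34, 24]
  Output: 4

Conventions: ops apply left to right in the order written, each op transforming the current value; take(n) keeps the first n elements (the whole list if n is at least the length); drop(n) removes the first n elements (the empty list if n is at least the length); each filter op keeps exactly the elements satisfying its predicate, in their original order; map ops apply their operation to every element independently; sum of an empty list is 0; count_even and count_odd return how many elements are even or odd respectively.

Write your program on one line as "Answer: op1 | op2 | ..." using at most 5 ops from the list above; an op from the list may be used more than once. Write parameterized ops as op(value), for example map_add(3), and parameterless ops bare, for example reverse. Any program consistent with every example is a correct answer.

map_neg | take(4) | map_add(6) | map_add(-1) | len

Check, running the answer program on each example:
  [49, 17, -33, 14] -> [-49, -17, 33, -14] -> [-49, -17, 33, -14] -> [-43, -11, 39, -8] -> [-44, -12, 38, -9] -> 4
  [50, 8, -28] -> [-50, -8, 28] -> [-50, -8, 28] -> [-44, -2, 34] -> [-45, -3, 33] -> 3
  [-22, 25, 7, 30, 22, 31, 17] -> [22, -25, -7, -30, -22, -31, -17] -> [22, -25, -7, -30] -> [28, -19, -1, -24] -> [27, -20, -2, -25] -> 4
  [38, -1, -25, 22, 18, 43, -15] -> [-38, 1, 25, -22, -18, -43, 15] -> [-38, 1, 25, -22] -> [-32, 7, 31, -16] -> [-33, 6, 30, -17] -> 4
  [16, 12, 1, -34, 24] -> [-16, -12, -1, 34, -24] -> [-16, -12, -1, 34] -> [-10, -6, 5, 40] -> [-11, -7, 4, 39] -> 4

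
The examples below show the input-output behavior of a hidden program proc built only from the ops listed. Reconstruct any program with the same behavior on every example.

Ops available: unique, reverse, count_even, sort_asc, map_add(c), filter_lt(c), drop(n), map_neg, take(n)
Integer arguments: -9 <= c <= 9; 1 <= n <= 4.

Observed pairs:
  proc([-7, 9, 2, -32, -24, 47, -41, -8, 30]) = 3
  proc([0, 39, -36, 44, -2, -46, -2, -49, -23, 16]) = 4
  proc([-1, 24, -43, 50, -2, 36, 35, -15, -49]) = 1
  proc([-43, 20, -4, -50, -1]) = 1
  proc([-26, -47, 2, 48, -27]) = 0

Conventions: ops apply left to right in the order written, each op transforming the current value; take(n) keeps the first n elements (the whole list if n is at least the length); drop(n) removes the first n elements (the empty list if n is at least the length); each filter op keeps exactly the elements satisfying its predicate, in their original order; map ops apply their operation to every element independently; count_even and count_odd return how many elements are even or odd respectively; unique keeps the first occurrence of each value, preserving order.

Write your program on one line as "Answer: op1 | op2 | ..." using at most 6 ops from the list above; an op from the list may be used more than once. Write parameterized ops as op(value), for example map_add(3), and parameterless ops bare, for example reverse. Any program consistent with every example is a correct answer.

sort_asc | reverse | drop(4) | reverse | map_add(-8) | count_even

Check, running the answer program on each example:
  [-7, 9, 2, -32, -24, 47, -41, -8, 30] -> [-41, -32, -24, -8, -7, 2, 9, 30, 47] -> [47, 30, 9, 2, -7, -8, -24, -32, -41] -> [-7, -8, -24, -32, -41] -> [-41, -32, -24, -8, -7] -> [-49, -40, -32, -16, -15] -> 3
  [0, 39, -36, 44, -2, -46, -2, -49, -23, 16] -> [-49, -46, -36, -23, -2, -2, 0, 16, 39, 44] -> [44, 39, 16, 0, -2, -2, -23, -36, -46, -49] -> [-2, -2, -23, -36, -46, -49] -> [-49, -46, -36, -23, -2, -2] -> [-57, -54, -44, -31, -10, -10] -> 4
  [-1, 24, -43, 50, -2, 36, 35, -15, -49] -> [-49, -43, -15, -2, -1, 24, 35, 36, 50] -> [50, 36, 35, 24, -1, -2, -15, -43, -49] -> [-1, -2, -15, -43, -49] -> [-49, -43, -15, -2, -1] -> [-57, -51, -23, -10, -9] -> 1
  [-43, 20, -4, -50, -1] -> [-50, -43, -4, -1, 20] -> [20, -1, -4, -43, -50] -> [-50] -> [-50] -> [-58] -> 1
  [-26, -47, 2, 48, -27] -> [-47, -27, -26, 2, 48] -> [48, 2, -26, -27, -47] -> [-47] -> [-47] -> [-55] -> 0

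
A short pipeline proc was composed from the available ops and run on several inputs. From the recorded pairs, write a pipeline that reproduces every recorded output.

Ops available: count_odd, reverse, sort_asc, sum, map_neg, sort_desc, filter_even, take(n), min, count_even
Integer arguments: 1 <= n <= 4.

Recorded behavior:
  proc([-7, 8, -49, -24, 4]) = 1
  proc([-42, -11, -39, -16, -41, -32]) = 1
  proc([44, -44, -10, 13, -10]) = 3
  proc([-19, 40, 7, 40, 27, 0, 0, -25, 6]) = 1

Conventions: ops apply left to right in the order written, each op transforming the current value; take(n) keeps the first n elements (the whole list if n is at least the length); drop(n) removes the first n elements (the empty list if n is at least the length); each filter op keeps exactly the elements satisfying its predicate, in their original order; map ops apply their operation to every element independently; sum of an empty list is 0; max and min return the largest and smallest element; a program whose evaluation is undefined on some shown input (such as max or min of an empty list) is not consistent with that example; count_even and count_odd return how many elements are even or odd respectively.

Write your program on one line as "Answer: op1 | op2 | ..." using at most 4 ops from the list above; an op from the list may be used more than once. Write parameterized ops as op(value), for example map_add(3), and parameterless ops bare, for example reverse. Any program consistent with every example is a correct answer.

map_neg | take(3) | reverse | count_even

Check, running the answer program on each example:
  [-7, 8, -49, -24, 4] -> [7, -8, 49, 24, -4] -> [7, -8, 49] -> [49, -8, 7] -> 1
  [-42, -11, -39, -16, -41, -32] -> [42, 11, 39, 16, 41, 32] -> [42, 11, 39] -> [39, 11, 42] -> 1
  [44, -44, -10, 13, -10] -> [-44, 44, 10, -13, 10] -> [-44, 44, 10] -> [10, 44, -44] -> 3
  [-19, 40, 7, 40, 27, 0, 0, -25, 6] -> [19, -40, -7, -40, -27, 0, 0, 25, -6] -> [19, -40, -7] -> [-7, -40, 19] -> 1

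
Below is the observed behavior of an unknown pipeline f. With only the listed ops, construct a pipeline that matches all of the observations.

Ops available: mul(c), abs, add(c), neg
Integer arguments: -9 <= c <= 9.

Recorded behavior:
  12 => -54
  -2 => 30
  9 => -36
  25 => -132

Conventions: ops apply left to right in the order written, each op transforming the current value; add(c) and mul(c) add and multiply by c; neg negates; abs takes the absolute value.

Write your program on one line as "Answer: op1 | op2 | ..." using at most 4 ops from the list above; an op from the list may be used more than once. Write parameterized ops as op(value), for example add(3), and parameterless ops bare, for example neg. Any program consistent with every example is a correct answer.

add(-3) | neg | mul(6)

Check, running the answer program on each example:
  12 -> 9 -> -9 -> -54
  -2 -> -5 -> 5 -> 30
  9 -> 6 -> -6 -> -36
  25 -> 22 -> -22 -> -132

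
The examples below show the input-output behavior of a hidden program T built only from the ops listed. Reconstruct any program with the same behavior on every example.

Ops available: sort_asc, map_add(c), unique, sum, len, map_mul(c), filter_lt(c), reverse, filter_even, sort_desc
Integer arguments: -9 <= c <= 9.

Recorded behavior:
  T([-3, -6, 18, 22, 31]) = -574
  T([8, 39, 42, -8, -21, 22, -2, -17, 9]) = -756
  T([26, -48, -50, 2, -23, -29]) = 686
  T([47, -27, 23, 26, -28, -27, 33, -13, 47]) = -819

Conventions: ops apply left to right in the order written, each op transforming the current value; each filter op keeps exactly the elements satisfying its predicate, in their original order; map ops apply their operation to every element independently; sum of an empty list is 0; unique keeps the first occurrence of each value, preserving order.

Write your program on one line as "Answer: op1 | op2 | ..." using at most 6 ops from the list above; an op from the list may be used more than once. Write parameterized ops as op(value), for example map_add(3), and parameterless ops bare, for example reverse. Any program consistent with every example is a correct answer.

map_add(4) | sort_desc | sort_asc | map_mul(-7) | sum

Check, running the answer program on each example:
  [-3, -6, 18, 22, 31] -> [1, -2, 22, 26, 35] -> [35, 26, 22, 1, -2] -> [-2, 1, 22, 26, 35] -> [14, -7, -154, -182, -245] -> -574
  [8, 39, 42, -8, -21, 22, -2, -17, 9] -> [12, 43, 46, -4, -17, 26, 2, -13, 13] -> [46, 43, 26, 13, 12, 2, -4, -13, -17] -> [-17, -13, -4, 2, 12, 13, 26, 43, 46] -> [119, 91, 28, -14, -84, -91, -182, -301, -322] -> -756
  [26, -48, -50, 2, -23, -29] -> [30, -44, -46, 6, -19, -25] -> [30, 6, -19, -25, -44, -46] -> [-46, -44, -25, -19, 6, 30] -> [322, 308, 175, 133, -42, -210] -> 686
  [47, -27, 23, 26, -28, -27, 33, -13, 47] -> [51, -23, 27, 30, -24, -23, 37, -9, 51] -> [51, 51, 37, 30, 27, -9, -23, -23, -24] -> [-24, -23, -23, -9, 27, 30, 37, 51, 51] -> [168, 161, 161, 63, -189, -210, -259, -357, -357] -> -819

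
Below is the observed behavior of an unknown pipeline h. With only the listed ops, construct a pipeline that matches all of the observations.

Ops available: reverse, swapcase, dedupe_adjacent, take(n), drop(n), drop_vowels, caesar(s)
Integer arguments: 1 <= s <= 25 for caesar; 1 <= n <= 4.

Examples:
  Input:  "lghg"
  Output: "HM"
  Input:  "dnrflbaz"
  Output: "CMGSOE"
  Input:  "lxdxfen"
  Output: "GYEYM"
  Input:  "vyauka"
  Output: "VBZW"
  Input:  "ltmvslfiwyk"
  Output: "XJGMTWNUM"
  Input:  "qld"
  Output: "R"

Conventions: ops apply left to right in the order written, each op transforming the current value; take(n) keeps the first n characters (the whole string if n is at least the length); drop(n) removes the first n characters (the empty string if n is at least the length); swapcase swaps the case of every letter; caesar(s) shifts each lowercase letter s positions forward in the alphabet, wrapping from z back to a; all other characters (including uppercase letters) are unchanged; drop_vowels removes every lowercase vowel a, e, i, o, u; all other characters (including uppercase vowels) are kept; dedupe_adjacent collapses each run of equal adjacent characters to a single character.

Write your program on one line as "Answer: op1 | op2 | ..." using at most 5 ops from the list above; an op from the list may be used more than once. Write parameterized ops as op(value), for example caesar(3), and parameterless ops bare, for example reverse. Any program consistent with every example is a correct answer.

reverse | drop(2) | caesar(8) | caesar(19) | swapcase

Check, running the answer program on each example:
  "lghg" -> "ghgl" -> "gl" -> "ot" -> "hm" -> "HM"
  "dnrflbaz" -> "zablfrnd" -> "blfrnd" -> "jtnzvl" -> "cmgsoe" -> "CMGSOE"
  "lxdxfen" -> "nefxdxl" -> "fxdxl" -> "nflft" -> "gyeym" -> "GYEYM"
  "vyauka" -> "akuayv" -> "uayv" -> "cigd" -> "vbzw" -> "VBZW"
  "ltmvslfiwyk" -> "kywiflsvmtl" -> "wiflsvmtl" -> "eqntadubt" -> "xjgmtwnum" -> "XJGMTWNUM"
  "qld" -> "dlq" -> "q" -> "y" -> "r" -> "R"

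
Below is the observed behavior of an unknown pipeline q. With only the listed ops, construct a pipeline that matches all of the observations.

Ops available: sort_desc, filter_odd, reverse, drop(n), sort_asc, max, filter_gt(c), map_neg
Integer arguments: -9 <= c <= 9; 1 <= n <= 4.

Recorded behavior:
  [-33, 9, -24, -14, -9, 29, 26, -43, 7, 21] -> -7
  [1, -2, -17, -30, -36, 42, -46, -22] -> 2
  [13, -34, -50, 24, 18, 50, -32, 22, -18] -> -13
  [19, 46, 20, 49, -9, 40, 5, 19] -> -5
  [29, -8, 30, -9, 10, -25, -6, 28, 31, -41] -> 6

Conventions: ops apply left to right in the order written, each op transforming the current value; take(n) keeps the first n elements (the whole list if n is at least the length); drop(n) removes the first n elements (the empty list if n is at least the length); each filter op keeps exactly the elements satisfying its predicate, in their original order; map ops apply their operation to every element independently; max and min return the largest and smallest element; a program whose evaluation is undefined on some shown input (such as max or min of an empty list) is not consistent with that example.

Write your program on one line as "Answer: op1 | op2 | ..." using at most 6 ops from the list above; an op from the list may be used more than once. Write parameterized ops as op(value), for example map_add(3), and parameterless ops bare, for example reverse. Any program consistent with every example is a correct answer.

filter_gt(-7) | reverse | sort_asc | map_neg | max

Check, running the answer program on each example:
  [-33, 9, -24, -14, -9, 29, 26, -43, 7, 21] -> [9, 29, 26, 7, 21] -> [21, 7, 26, 29, 9] -> [7, 9, 21, 26, 29] -> [-7, -9, -21, -26, -29] -> -7
  [1, -2, -17, -30, -36, 42, -46, -22] -> [1, -2, 42] -> [42, -2, 1] -> [-2, 1, 42] -> [2, -1, -42] -> 2
  [13, -34, -50, 24, 18, 50, -32, 22, -18] -> [13, 24, 18, 50, 22] -> [22, 50, 18, 24, 13] -> [13, 18, 22, 24, 50] -> [-13, -18, -22, -24, -50] -> -13
  [19, 46, 20, 49, -9, 40, 5, 19] -> [19, 46, 20, 49, 40, 5, 19] -> [19, 5, 40, 49, 20, 46, 19] -> [5, 19, 19, 20, 40, 46, 49] -> [-5, -19, -19, -20, -40, -46, -49] -> -5
  [29, -8, 30, -9, 10, -25, -6, 28, 31, -41] -> [29, 30, 10, -6, 28, 31] -> [31, 28, -6, 10, 30, 29] -> [-6, 10, 28, 29, 30, 31] -> [6, -10, -28, -29, -30, -31] -> 6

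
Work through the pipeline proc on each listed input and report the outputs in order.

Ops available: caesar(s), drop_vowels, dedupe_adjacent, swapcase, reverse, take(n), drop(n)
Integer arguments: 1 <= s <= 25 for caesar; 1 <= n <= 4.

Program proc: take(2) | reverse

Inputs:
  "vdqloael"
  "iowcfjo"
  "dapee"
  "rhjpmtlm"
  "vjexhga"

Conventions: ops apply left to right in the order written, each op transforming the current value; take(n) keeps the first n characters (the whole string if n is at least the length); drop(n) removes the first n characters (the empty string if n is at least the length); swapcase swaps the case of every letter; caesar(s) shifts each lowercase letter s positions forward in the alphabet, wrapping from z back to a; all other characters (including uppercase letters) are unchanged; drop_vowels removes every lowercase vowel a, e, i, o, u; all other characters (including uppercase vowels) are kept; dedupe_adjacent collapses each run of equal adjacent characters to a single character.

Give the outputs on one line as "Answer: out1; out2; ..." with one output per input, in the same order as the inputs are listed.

"dv"; "oi"; "ad"; "hr"; "jv"

Execution, op by op:
  "vdqloael" -> "vd" -> "dv"
  "iowcfjo" -> "io" -> "oi"
  "dapee" -> "da" -> "ad"
  "rhjpmtlm" -> "rh" -> "hr"
  "vjexhga" -> "vj" -> "jv"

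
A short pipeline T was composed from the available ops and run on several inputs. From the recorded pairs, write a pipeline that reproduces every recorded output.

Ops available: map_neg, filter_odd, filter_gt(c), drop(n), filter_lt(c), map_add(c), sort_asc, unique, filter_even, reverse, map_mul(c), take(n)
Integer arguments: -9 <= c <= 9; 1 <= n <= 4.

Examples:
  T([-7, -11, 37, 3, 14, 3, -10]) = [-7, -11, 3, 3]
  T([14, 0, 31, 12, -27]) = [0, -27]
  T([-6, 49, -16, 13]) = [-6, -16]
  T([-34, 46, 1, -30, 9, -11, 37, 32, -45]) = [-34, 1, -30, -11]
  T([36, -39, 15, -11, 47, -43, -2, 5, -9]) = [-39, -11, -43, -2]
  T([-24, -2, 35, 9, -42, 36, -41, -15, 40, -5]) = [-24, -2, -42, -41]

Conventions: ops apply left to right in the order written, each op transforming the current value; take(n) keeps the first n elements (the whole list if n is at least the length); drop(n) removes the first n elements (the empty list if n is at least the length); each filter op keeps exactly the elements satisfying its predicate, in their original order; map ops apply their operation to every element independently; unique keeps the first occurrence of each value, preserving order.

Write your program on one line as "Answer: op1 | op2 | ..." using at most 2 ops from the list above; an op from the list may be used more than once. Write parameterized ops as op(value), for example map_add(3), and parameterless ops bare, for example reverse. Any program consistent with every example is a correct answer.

filter_lt(5) | take(4)

Check, running the answer program on each example:
  [-7, -11, 37, 3, 14, 3, -10] -> [-7, -11, 3, 3, -10] -> [-7, -11, 3, 3]
  [14, 0, 31, 12, -27] -> [0, -27] -> [0, -27]
  [-6, 49, -16, 13] -> [-6, -16] -> [-6, -16]
  [-34, 46, 1, -30, 9, -11, 37, 32, -45] -> [-34, 1, -30, -11, -45] -> [-34, 1, -30, -11]
  [36, -39, 15, -11, 47, -43, -2, 5, -9] -> [-39, -11, -43, -2, -9] -> [-39, -11, -43, -2]
  [-24, -2, 35, 9, -42, 36, -41, -15, 40, -5] -> [-24, -2, -42, -41, -15, -5] -> [-24, -2, -42, -41]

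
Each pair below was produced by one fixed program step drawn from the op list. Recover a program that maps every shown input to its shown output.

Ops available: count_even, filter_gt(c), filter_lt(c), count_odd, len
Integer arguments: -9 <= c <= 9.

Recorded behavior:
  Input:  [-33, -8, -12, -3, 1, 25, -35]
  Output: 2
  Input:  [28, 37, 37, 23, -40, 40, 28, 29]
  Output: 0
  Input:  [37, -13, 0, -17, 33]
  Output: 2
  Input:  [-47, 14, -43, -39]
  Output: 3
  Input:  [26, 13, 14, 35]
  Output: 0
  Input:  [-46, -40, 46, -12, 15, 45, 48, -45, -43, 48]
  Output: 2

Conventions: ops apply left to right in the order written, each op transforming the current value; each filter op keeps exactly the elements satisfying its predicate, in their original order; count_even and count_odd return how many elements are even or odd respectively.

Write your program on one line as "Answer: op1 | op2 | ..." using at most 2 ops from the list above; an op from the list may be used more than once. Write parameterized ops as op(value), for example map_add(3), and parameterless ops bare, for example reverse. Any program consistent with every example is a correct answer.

filter_lt(-3) | count_odd

Check, running the answer program on each example:
  [-33, -8, -12, -3, 1, 25, -35] -> [-33, -8, -12, -35] -> 2
  [28, 37, 37, 23, -40, 40, 28, 29] -> [-40] -> 0
  [37, -13, 0, -17, 33] -> [-13, -17] -> 2
  [-47, 14, -43, -39] -> [-47, -43, -39] -> 3
  [26, 13, 14, 35] -> [] -> 0
  [-46, -40, 46, -12, 15, 45, 48, -45, -43, 48] -> [-46, -40, -12, -45, -43] -> 2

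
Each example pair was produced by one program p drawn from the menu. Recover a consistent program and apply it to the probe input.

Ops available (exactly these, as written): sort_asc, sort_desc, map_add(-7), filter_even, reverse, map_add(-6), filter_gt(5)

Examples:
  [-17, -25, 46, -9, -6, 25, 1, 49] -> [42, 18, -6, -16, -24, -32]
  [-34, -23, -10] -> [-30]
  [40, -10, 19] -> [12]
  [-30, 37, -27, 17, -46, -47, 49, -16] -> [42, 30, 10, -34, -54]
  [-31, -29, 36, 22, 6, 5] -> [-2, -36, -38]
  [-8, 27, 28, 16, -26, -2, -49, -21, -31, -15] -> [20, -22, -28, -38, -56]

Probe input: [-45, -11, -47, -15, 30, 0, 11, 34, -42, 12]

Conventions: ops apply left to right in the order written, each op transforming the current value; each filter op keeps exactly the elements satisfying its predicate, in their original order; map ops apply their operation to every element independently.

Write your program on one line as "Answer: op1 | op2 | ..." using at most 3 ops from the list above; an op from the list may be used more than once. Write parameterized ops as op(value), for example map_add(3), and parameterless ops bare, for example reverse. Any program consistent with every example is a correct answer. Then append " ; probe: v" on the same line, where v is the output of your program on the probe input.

map_add(-7) | filter_even | sort_desc ; probe: [4, -18, -22, -52, -54]

Check, running the answer program on each example:
  [-17, -25, 46, -9, -6, 25, 1, 49] -> [-24, -32, 39, -16, -13, 18, -6, 42] -> [-24, -32, -16, 18, -6, 42] -> [42, 18, -6, -16, -24, -32]
  [-34, -23, -10] -> [-41, -30, -17] -> [-30] -> [-30]
  [40, -10, 19] -> [33, -17, 12] -> [12] -> [12]
  [-30, 37, -27, 17, -46, -47, 49, -16] -> [-37, 30, -34, 10, -53, -54, 42, -23] -> [30, -34, 10, -54, 42] -> [42, 30, 10, -34, -54]
  [-31, -29, 36, 22, 6, 5] -> [-38, -36, 29, 15, -1, -2] -> [-38, -36, -2] -> [-2, -36, -38]
  [-8, 27, 28, 16, -26, -2, -49, -21, -31, -15] -> [-15, 20, 21, 9, -33, -9, -56, -28, -38, -22] -> [20, -56, -28, -38, -22] -> [20, -22, -28, -38, -56]
  probe: [-45, -11, -47, -15, 30, 0, 11, 34, -42, 12] -> [-52, -18, -54, -22, 23, -7, 4, 27, -49, 5] -> [-52, -18, -54, -22, 4] -> [4, -18, -22, -52, -54]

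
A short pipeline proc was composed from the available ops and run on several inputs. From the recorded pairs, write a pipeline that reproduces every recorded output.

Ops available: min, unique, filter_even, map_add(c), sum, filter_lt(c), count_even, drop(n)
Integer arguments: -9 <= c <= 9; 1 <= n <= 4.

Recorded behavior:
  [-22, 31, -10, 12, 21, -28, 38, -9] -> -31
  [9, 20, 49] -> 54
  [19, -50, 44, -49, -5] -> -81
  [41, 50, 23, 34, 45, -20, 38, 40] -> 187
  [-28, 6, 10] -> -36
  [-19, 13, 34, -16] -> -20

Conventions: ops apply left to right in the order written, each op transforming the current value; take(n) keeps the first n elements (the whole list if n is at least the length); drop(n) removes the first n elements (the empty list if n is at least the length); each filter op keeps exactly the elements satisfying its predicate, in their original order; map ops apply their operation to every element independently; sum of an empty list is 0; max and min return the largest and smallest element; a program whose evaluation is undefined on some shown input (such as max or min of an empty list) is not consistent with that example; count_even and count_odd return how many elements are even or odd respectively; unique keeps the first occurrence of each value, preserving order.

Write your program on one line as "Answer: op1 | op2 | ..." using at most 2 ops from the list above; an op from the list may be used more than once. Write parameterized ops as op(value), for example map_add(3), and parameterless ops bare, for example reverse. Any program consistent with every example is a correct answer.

map_add(-8) | sum

Check, running the answer program on each example:
  [-22, 31, -10, 12, 21, -28, 38, -9] -> [-30, 23, -18, 4, 13, -36, 30, -17] -> -31
  [9, 20, 49] -> [1, 12, 41] -> 54
  [19, -50, 44, -49, -5] -> [11, -58, 36, -57, -13] -> -81
  [41, 50, 23, 34, 45, -20, 38, 40] -> [33, 42, 15, 26, 37, -28, 30, 32] -> 187
  [-28, 6, 10] -> [-36, -2, 2] -> -36
  [-19, 13, 34, -16] -> [-27, 5, 26, -24] -> -20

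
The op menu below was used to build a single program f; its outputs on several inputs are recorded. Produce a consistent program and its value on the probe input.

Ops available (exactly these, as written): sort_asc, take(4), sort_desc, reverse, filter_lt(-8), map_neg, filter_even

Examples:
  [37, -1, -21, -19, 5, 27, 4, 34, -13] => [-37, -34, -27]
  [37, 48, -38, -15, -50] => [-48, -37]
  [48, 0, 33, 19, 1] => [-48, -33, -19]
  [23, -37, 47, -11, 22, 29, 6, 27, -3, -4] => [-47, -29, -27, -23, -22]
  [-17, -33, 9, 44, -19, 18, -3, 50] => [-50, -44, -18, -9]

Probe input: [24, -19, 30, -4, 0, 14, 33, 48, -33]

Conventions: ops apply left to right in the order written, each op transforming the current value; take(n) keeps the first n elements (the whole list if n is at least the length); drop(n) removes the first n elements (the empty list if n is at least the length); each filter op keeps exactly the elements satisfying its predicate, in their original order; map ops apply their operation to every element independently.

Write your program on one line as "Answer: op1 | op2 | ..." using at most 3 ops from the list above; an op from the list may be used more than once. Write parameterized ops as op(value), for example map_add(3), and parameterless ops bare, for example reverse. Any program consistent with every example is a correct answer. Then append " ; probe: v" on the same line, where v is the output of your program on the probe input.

sort_desc | map_neg | filter_lt(-8) ; probe: [-48, -33, -30, -24, -14]

Check, running the answer program on each example:
  [37, -1, -21, -19, 5, 27, 4, 34, -13] -> [37, 34, 27, 5, 4, -1, -13, -19, -21] -> [-37, -34, -27, -5, -4, 1, 13, 19, 21] -> [-37, -34, -27]
  [37, 48, -38, -15, -50] -> [48, 37, -15, -38, -50] -> [-48, -37, 15, 38, 50] -> [-48, -37]
  [48, 0, 33, 19, 1] -> [48, 33, 19, 1, 0] -> [-48, -33, -19, -1, 0] -> [-48, -33, -19]
  [23, -37, 47, -11, 22, 29, 6, 27, -3, -4] -> [47, 29, 27, 23, 22, 6, -3, -4, -11, -37] -> [-47, -29, -27, -23, -22, -6, 3, 4, 11, 37] -> [-47, -29, -27, -23, -22]
  [-17, -33, 9, 44, -19, 18, -3, 50] -> [50, 44, 18, 9, -3, -17, -19, -33] -> [-50, -44, -18, -9, 3, 17, 19, 33] -> [-50, -44, -18, -9]
  probe: [24, -19, 30, -4, 0, 14, 33, 48, -33] -> [48, 33, 30, 24, 14, 0, -4, -19, -33] -> [-48, -33, -30, -24, -14, 0, 4, 19, 33] -> [-48, -33, -30, -24, -14]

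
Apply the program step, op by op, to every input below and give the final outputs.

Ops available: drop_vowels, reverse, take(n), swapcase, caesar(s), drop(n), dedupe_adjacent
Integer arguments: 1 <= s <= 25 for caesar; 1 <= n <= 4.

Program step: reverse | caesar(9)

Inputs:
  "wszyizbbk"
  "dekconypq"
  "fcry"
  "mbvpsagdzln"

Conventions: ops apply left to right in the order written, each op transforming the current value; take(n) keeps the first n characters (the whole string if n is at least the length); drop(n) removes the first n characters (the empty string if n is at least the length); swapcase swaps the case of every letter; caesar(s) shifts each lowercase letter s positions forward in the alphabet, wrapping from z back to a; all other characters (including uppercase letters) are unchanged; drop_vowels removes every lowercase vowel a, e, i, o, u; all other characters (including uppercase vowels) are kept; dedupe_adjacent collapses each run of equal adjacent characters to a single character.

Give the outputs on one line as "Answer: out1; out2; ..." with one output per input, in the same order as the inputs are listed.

"tkkirhibf"; "zyhwxltnm"; "halo"; "wuimpjbyekv"

Execution, op by op:
  "wszyizbbk" -> "kbbziyzsw" -> "tkkirhibf"
  "dekconypq" -> "qpynocked" -> "zyhwxltnm"
  "fcry" -> "yrcf" -> "halo"
  "mbvpsagdzln" -> "nlzdgaspvbm" -> "wuimpjbyekv"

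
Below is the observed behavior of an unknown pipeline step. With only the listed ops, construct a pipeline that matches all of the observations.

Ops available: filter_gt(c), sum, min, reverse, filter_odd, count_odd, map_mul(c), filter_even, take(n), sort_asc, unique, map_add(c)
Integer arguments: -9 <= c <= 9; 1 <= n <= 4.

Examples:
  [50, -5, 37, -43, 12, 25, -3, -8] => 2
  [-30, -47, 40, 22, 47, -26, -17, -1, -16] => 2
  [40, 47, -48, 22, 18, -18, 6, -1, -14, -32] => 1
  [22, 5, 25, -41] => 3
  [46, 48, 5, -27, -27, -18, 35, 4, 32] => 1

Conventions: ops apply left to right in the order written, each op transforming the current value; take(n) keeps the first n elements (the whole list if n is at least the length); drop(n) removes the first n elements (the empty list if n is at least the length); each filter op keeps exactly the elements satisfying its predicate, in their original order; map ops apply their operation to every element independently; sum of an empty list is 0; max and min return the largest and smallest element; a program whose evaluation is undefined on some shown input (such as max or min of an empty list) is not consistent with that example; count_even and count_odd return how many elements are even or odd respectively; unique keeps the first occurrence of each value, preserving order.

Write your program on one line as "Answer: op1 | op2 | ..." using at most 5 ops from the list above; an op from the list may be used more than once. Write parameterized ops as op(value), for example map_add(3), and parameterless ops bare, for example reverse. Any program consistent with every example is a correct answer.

map_mul(-7) | unique | sort_asc | take(4) | count_odd

Check, running the answer program on each example:
  [50, -5, 37, -43, 12, 25, -3, -8] -> [-350, 35, -259, 301, -84, -175, 21, 56] -> [-350, 35, -259, 301, -84, -175, 21, 56] -> [-350, -259, -175, -84, 21, 35, 56, 301] -> [-350, -259, -175, -84] -> 2
  [-30, -47, 40, 22, 47, -26, -17, -1, -16] -> [210, 329, -280, -154, -329, 182, 119, 7, 112] -> [210, 329, -280, -154, -329, 182, 119, 7, 112] -> [-329, -280, -154, 7, 112, 119, 182, 210, 329] -> [-329, -280, -154, 7] -> 2
  [40, 47, -48, 22, 18, -18, 6, -1, -14, -32] -> [-280, -329, 336, -154, -126, 126, -42, 7, 98, 224] -> [-280, -329, 336, -154, -126, 126, -42, 7, 98, 224] -> [-329, -280, -154, -126, -42, 7, 98, 126, 224, 336] -> [-329, -280, -154, -126] -> 1
  [22, 5, 25, -41] -> [-154, -35, -175, 287] -> [-154, -35, -175, 287] -> [-175, -154, -35, 287] -> [-175, -154, -35, 287] -> 3
  [46, 48, 5, -27, -27, -18, 35, 4, 32] -> [-322, -336, -35, 189, 189, 126, -245, -28, -224] -> [-322, -336, -35, 189, 126, -245, -28, -224] -> [-336, -322, -245, -224, -35, -28, 126, 189] -> [-336, -322, -245, -224] -> 1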